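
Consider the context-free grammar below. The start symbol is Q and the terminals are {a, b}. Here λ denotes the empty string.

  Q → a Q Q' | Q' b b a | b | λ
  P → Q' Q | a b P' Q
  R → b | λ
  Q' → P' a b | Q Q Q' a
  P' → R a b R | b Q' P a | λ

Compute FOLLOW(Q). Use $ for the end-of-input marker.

{$, a, b}

FIRST(R): from R→b we get {b}; from R→λ we get {λ}. So FIRST(R) = {λ, b}.
FIRST(P'): from P'→R a b R we get {a, b}; from P'→b Q' P a we get {b}; from P'→λ we get {λ}. So FIRST(P') = {λ, a, b}.
FIRST(Q): from Q→a Q Q' we get {a}; from Q→Q' b b a we get {a, b}; from Q→b we get {b}; from Q→λ we get {λ}. So FIRST(Q) = {λ, a, b}.
FIRST(Q'): from Q'→P' a b we get {a, b}; from Q'→Q Q Q' a we get {a, b}. So FIRST(Q') = {a, b}.
FIRST(P): from P→Q' Q we get {a, b}; from P→a b P' Q we get {a}. So FIRST(P) = {a, b}.
FOLLOW(Q) includes $ since Q is the start symbol.
FOLLOW(P): in P'→b Q' P a, P is followed by a with FIRST {a}. Thus FOLLOW(P) = {a}.
FOLLOW(Q): in Q→a Q Q', Q is followed by Q' with FIRST {a, b}; in P→Q' Q, the suffix after Q is empty, so FOLLOW(Q) ⊇ FOLLOW(P) = {a}; in P→a b P' Q, the suffix after Q is empty, so FOLLOW(Q) ⊇ FOLLOW(P) = {a}; in Q'→Q Q Q' a (occurrence 1), Q is followed by Q Q' a with FIRST {a, b}; in Q'→Q Q Q' a (occurrence 2), Q is followed by Q' a with FIRST {a, b}. Thus FOLLOW(Q) = {$, a, b}.
FOLLOW(Q'): in Q→a Q Q', the suffix after Q' is empty, so FOLLOW(Q') ⊇ FOLLOW(Q) = {$, a, b}; in Q→Q' b b a, Q' is followed by b b a with FIRST {b}; in P→Q' Q, Q' is followed by Q with FIRST {λ, a, b}; in P→Q' Q, the suffix after Q' is nullable, so FOLLOW(Q') ⊇ FOLLOW(P) = {a}; in Q'→Q Q Q' a, Q' is followed by a with FIRST {a}; in P'→b Q' P a, Q' is followed by P a with FIRST {a, b}. Thus FOLLOW(Q') = {$, a, b}.
FOLLOW(P'): in P→a b P' Q, P' is followed by Q with FIRST {λ, a, b}; in P→a b P' Q, the suffix after P' is nullable, so FOLLOW(P') ⊇ FOLLOW(P) = {a}; in Q'→P' a b, P' is followed by a b with FIRST {a}. Thus FOLLOW(P') = {a, b}.
FOLLOW(R): in P'→R a b R (occurrence 1), R is followed by a b R with FIRST {a}; in P'→R a b R (occurrence 2), the suffix after R is empty, so FOLLOW(R) ⊇ FOLLOW(P') = {a, b}. Thus FOLLOW(R) = {a, b}.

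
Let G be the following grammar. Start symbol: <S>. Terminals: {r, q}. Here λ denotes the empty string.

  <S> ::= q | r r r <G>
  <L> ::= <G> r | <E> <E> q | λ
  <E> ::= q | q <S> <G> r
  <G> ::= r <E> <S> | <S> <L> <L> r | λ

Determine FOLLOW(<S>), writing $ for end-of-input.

{$, q, r}

FIRST(<S>) = {q, r}
FIRST(<E>) = {q}
FIRST(<G>) = {λ, q, r}  (via <S> <L> <L> r)
FIRST(<L>) = {λ, q, r}  (via <G> r, <E> <E> q)
FOLLOW(<S>) includes $ since <S> is the start symbol.
FOLLOW(<L>): in <G>::=<S> <L> <L> r (occurrence 1), <L> is followed by <L> r with FIRST {q, r}; in <G>::=<S> <L> <L> r (occurrence 2), <L> is followed by r with FIRST {r}. Thus FOLLOW(<L>) = {q, r}.
FOLLOW(<E>): in <L>::=<E> <E> q (occurrence 1), <E> is followed by <E> q with FIRST {q}; in <L>::=<E> <E> q (occurrence 2), <E> is followed by q with FIRST {q}; in <G>::=r <E> <S>, <E> is followed by <S> with FIRST {q, r}. Thus FOLLOW(<E>) = {q, r}.
FOLLOW(<S>): in <E>::=q <S> <G> r, <S> is followed by <G> r with FIRST {q, r}; in <G>::=r <E> <S>, the suffix after <S> is empty, so FOLLOW(<S>) ⊇ FOLLOW(<G>) = {$, q, r}; in <G>::=<S> <L> <L> r, <S> is followed by <L> <L> r with FIRST {q, r}. Thus FOLLOW(<S>) = {$, q, r}.
FOLLOW(<G>): in <S>::=r r r <G>, the suffix after <G> is empty, so FOLLOW(<G>) ⊇ FOLLOW(<S>) = {$, q, r}; in <L>::=<G> r, <G> is followed by r with FIRST {r}; in <E>::=q <S> <G> r, <G> is followed by r with FIRST {r}. Thus FOLLOW(<G>) = {$, q, r}.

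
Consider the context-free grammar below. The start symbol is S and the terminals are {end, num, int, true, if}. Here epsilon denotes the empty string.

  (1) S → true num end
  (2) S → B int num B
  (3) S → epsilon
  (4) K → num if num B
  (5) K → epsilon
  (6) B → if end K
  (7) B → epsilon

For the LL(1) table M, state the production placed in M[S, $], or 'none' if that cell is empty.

S → epsilon

FIRST(K): from K→num if num B we get {num}; from K→epsilon we get {epsilon}. So FIRST(K) = {epsilon, num}.
FIRST(B): from B→if end K we get {if}; from B→epsilon we get {epsilon}. So FIRST(B) = {epsilon, if}.
FIRST(S): from S→true num end we get {true}; from S→B int num B we get {if, int}; from S→epsilon we get {epsilon}. So FIRST(S) = {epsilon, if, int, true}.
FOLLOW(S) includes $ since S is the start symbol.
FOLLOW(S): S appears on no right-hand side. Thus FOLLOW(S) = {$}.
For S → true num end: FIRST(true num end) = {true}, so it goes in M[S, t] for t ∈ {true}.
For S → B int num B: FIRST(B int num B) = {if, int}, so it goes in M[S, t] for t ∈ {if, int}.
For S → epsilon: FIRST(epsilon) = {epsilon}, so it goes in M[S, t] for t ∈ {}; since epsilon ∈ FIRST, also for every t ∈ FOLLOW(S) = {$}.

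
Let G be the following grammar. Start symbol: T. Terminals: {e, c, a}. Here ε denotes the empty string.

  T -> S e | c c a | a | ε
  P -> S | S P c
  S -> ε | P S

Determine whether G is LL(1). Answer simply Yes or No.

FIRST(T) = {ε, a, c, e}
FIRST(P) = {ε, c}
FIRST(S) = {ε, c}
FOLLOW(T) = {$}
FOLLOW(P) = {c, e}
FOLLOW(S) = {c, e}
Cell M[P, c] receives both P -> S and P -> S P c — the grammar is not LL(1).

No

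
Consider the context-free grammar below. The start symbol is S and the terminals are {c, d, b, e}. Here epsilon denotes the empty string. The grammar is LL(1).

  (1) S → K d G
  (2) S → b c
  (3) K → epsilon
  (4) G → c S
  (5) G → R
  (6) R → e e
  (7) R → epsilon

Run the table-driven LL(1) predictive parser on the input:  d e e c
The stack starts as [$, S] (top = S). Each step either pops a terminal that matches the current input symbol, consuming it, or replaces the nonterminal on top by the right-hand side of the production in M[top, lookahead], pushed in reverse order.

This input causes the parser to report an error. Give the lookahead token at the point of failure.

c

step 1: stack=$ S  input=d e e c $  — expand S → K d G
step 2: stack=$ G d K  input=d e e c $  — expand K → epsilon
step 3: stack=$ G d  input=d e e c $  — match d
step 4: stack=$ G  input=e e c $  — expand G → R
step 5: stack=$ R  input=e e c $  — expand R → e e
step 6: stack=$ e e  input=e e c $  — match e
step 7: stack=$ e  input=e c $  — match e
step 8: stack=$  input=c $  — error: stack empty but input remains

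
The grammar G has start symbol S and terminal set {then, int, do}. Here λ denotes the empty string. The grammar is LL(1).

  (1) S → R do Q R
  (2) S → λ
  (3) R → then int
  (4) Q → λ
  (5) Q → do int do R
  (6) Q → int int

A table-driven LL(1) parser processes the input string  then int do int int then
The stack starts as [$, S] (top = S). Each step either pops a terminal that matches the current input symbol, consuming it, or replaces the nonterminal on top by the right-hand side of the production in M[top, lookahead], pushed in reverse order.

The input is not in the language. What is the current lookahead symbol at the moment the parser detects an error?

$

step 1: stack=$ S  input=then int do int int then $  — expand S → R do Q R
step 2: stack=$ R Q do R  input=then int do int int then $  — expand R → then int
step 3: stack=$ R Q do int then  input=then int do int int then $  — match then
step 4: stack=$ R Q do int  input=int do int int then $  — match int
step 5: stack=$ R Q do  input=do int int then $  — match do
step 6: stack=$ R Q  input=int int then $  — expand Q → int int
step 7: stack=$ R int int  input=int int then $  — match int
step 8: stack=$ R int  input=int then $  — match int
step 9: stack=$ R  input=then $  — expand R → then int
step 10: stack=$ int then  input=then $  — match then
step 11: stack=$ int  input=$  — error: top is terminal int but lookahead is $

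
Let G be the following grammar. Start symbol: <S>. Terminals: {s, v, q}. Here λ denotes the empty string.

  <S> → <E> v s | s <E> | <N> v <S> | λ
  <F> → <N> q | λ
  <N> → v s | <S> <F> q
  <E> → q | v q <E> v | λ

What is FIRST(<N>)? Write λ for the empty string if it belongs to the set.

FIRST(<E>): from <E>→q we get {q}; from <E>→v q <E> v we get {v}; from <E>→λ we get {λ}. So FIRST(<E>) = {λ, q, v}.
FIRST(<S>): from <S>→<E> v s we get {q, v}; from <S>→s <E> we get {s}; from <S>→<N> v <S> we get {q, s, v}; from <S>→λ we get {λ}. So FIRST(<S>) = {λ, q, s, v}.
FIRST(<F>): from <F>→<N> q we get {q, s, v}; from <F>→λ we get {λ}. So FIRST(<F>) = {λ, q, s, v}.
FIRST(<N>): from <N>→v s we get {v}; from <N>→<S> <F> q we get {q, s, v}. So FIRST(<N>) = {q, s, v}.

{q, s, v}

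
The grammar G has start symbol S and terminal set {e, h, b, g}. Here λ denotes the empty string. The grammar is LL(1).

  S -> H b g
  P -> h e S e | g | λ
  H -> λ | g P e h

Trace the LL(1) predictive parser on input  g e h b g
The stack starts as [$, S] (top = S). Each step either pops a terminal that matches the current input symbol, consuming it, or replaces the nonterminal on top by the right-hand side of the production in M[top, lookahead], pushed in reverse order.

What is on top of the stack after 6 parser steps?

b

     Stack          Input        Action
  1  $ S            g e h b g $  expand S -> H b g
  2  $ g b H        g e h b g $  expand H -> g P e h
  3  $ g b h e P g  g e h b g $  match g
  4  $ g b h e P    e h b g $    expand P -> λ
  5  $ g b h e      e h b g $    match e
  6  $ g b h        h b g $      match h
Stack after step 6: $ g b (top = b).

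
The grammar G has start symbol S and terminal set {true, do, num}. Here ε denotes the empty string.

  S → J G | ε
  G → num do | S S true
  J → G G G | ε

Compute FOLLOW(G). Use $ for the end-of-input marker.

{$, num, true}

FIRST(S): from S→J G we get {num, true}; from S→ε we get {ε}. So FIRST(S) = {ε, num, true}.
FIRST(G): from G→num do we get {num}; from G→S S true we get {num, true}. So FIRST(G) = {num, true}.
FIRST(J): from J→G G G we get {num, true}; from J→ε we get {ε}. So FIRST(J) = {ε, num, true}.
FOLLOW(S) includes $ since S is the start symbol.
FOLLOW(S): in G→S S true (occurrence 1), S is followed by S true with FIRST {num, true}; in G→S S true (occurrence 2), S is followed by true with FIRST {true}. Thus FOLLOW(S) = {$, num, true}.
FOLLOW(J): in S→J G, J is followed by G with FIRST {num, true}. Thus FOLLOW(J) = {num, true}.
FOLLOW(G): in S→J G, the suffix after G is empty, so FOLLOW(G) ⊇ FOLLOW(S) = {$, num, true}; in J→G G G (occurrence 1), G is followed by G G with FIRST {num, true}; in J→G G G (occurrence 2), G is followed by G with FIRST {num, true}; in J→G G G (occurrence 3), the suffix after G is empty, so FOLLOW(G) ⊇ FOLLOW(J) = {num, true}. Thus FOLLOW(G) = {$, num, true}.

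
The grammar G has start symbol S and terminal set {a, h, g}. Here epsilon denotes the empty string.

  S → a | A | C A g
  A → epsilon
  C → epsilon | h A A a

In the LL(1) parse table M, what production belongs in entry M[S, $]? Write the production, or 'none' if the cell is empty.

FIRST(A) = {epsilon}
FIRST(C) = {epsilon, h}
FIRST(S) = {epsilon, a, g, h}  (via A, C A g)
FOLLOW(S) includes $ since S is the start symbol.
FOLLOW(S): S appears on no right-hand side. Thus FOLLOW(S) = {$}.
For S → a: FIRST(a) = {a}, so it goes in M[S, t] for t ∈ {a}.
For S → A: FIRST(A) = {epsilon}, so it goes in M[S, t] for t ∈ {}; since epsilon ∈ FIRST, also for every t ∈ FOLLOW(S) = {$}.
For S → C A g: FIRST(C A g) = {g, h}, so it goes in M[S, t] for t ∈ {g, h}.

S → A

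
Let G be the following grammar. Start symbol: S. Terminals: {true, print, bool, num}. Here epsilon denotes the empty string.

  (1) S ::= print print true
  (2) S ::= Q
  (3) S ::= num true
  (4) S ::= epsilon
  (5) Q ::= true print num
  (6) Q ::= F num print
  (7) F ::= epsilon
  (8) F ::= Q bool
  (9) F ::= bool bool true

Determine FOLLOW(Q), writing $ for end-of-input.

FIRST(S) = {epsilon, bool, num, print, true}  (via Q)
FIRST(Q) = {bool, num, true}  (via F num print)
FIRST(F) = {epsilon, bool, num, true}  (via Q bool)
FOLLOW(S) includes $ since S is the start symbol.
FOLLOW(S): S appears on no right-hand side. Thus FOLLOW(S) = {$}.
FOLLOW(Q): in S::=Q, the suffix after Q is empty, so FOLLOW(Q) ⊇ FOLLOW(S) = {$}; in F::=Q bool, Q is followed by bool with FIRST {bool}. Thus FOLLOW(Q) = {$, bool}.
FOLLOW(F): in Q::=F num print, F is followed by num print with FIRST {num}. Thus FOLLOW(F) = {num}.

{$, bool}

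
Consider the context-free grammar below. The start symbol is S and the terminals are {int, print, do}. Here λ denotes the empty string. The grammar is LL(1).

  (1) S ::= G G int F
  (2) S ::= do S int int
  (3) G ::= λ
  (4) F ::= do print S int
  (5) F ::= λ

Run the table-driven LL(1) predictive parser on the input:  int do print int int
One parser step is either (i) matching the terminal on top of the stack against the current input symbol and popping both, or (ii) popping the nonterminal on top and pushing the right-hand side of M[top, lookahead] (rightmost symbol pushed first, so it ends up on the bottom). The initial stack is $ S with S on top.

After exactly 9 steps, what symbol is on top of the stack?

G

step 1: stack=$ S  input=int do print int int $  — expand S ::= G G int F
step 2: stack=$ F int G G  input=int do print int int $  — expand G ::= λ
step 3: stack=$ F int G  input=int do print int int $  — expand G ::= λ
step 4: stack=$ F int  input=int do print int int $  — match int
step 5: stack=$ F  input=do print int int $  — expand F ::= do print S int
step 6: stack=$ int S print do  input=do print int int $  — match do
step 7: stack=$ int S print  input=print int int $  — match print
step 8: stack=$ int S  input=int int $  — expand S ::= G G int F
step 9: stack=$ int F int G G  input=int int $  — expand G ::= λ
Stack after step 9: $ int F int G (top = G).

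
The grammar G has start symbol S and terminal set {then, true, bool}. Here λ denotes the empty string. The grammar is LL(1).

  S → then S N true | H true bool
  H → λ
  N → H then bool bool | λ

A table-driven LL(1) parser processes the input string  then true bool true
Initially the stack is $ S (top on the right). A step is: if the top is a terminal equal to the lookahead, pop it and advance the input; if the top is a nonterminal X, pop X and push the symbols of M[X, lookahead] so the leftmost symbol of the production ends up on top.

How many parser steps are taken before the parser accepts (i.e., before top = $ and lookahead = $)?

step 1: stack=$ S  input=then true bool true $  — expand S → then S N true
step 2: stack=$ true N S then  input=then true bool true $  — match then
step 3: stack=$ true N S  input=true bool true $  — expand S → H true bool
step 4: stack=$ true N bool true H  input=true bool true $  — expand H → λ
step 5: stack=$ true N bool true  input=true bool true $  — match true
step 6: stack=$ true N bool  input=bool true $  — match bool
step 7: stack=$ true N  input=true $  — expand N → λ
step 8: stack=$ true  input=true $  — match true
Accept reached after 8 steps.

8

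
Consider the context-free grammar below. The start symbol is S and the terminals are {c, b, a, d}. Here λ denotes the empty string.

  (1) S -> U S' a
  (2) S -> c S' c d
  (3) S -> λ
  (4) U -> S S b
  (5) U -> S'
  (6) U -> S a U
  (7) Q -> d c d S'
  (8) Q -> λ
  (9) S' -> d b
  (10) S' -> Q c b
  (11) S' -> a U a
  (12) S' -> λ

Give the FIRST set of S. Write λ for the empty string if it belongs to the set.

{λ, a, b, c, d}

FIRST(Q) = {λ, d}
FIRST(S') = {λ, a, c, d}  (via Q c b)
FIRST(S) = {λ, a, b, c, d}  (via U S' a)
FIRST(U) = {λ, a, b, c, d}  (via S S b, S', S a U)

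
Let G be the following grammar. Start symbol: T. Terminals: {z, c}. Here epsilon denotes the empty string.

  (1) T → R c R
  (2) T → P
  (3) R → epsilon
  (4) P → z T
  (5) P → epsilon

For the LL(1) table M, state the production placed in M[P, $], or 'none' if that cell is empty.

P → epsilon

FIRST(R) = {epsilon}
FIRST(P) = {epsilon, z}
FIRST(T) = {epsilon, c, z}  (via R c R, P)
FOLLOW(T) includes $ since T is the start symbol.
FOLLOW(T): in P→z T, the suffix after T is empty, so FOLLOW(T) ⊇ FOLLOW(P) = {$}. Thus FOLLOW(T) = {$}.
FOLLOW(P): in T→P, the suffix after P is empty, so FOLLOW(P) ⊇ FOLLOW(T) = {$}. Thus FOLLOW(P) = {$}.
For P → z T: FIRST(z T) = {z}, so it goes in M[P, t] for t ∈ {z}.
For P → epsilon: FIRST(epsilon) = {epsilon}, so it goes in M[P, t] for t ∈ {}; since epsilon ∈ FIRST, also for every t ∈ FOLLOW(P) = {$}.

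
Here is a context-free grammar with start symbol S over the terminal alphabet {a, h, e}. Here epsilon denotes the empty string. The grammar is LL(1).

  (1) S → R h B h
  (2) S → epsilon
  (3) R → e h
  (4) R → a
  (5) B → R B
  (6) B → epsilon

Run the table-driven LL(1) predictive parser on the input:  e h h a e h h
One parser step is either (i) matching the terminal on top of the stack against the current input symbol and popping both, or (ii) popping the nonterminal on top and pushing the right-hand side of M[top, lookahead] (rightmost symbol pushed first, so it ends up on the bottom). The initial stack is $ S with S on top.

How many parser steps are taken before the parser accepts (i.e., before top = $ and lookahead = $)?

step 1: stack=$ S  input=e h h a e h h $  — expand S → R h B h
step 2: stack=$ h B h R  input=e h h a e h h $  — expand R → e h
step 3: stack=$ h B h h e  input=e h h a e h h $  — match e
step 4: stack=$ h B h h  input=h h a e h h $  — match h
step 5: stack=$ h B h  input=h a e h h $  — match h
step 6: stack=$ h B  input=a e h h $  — expand B → R B
step 7: stack=$ h B R  input=a e h h $  — expand R → a
step 8: stack=$ h B a  input=a e h h $  — match a
step 9: stack=$ h B  input=e h h $  — expand B → R B
step 10: stack=$ h B R  input=e h h $  — expand R → e h
step 11: stack=$ h B h e  input=e h h $  — match e
step 12: stack=$ h B h  input=h h $  — match h
step 13: stack=$ h B  input=h $  — expand B → epsilon
step 14: stack=$ h  input=h $  — match h
Accept reached after 14 steps.

14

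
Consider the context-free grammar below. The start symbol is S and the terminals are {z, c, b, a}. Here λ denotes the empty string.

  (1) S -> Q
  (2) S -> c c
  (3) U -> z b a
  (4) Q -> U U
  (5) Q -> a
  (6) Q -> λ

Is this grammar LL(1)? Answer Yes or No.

FIRST(S) = {λ, a, c, z}
FIRST(U) = {z}
FIRST(Q) = {λ, a, z}
FOLLOW(S) = {$}
FOLLOW(U) = {$, z}
FOLLOW(Q) = {$}
Each cell of M receives at most one production.

Yes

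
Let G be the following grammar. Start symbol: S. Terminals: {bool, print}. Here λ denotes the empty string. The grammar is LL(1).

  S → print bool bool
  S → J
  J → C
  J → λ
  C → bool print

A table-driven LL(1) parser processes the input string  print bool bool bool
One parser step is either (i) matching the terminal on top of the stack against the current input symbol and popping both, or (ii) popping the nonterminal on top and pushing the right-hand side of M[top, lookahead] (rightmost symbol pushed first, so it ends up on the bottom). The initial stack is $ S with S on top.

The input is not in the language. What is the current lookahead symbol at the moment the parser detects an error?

bool

step 1: stack=$ S  input=print bool bool bool $  — expand S → print bool bool
step 2: stack=$ bool bool print  input=print bool bool bool $  — match print
step 3: stack=$ bool bool  input=bool bool bool $  — match bool
step 4: stack=$ bool  input=bool bool $  — match bool
step 5: stack=$  input=bool $  — error: stack empty but input remains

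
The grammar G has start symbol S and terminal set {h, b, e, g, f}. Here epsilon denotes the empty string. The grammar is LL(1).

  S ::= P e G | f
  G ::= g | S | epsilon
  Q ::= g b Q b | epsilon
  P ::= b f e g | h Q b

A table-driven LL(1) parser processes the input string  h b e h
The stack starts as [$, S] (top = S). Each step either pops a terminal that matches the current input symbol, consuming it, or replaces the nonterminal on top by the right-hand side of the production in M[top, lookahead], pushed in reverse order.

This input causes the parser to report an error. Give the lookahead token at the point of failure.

      Stack        Input      Action
   1  $ S          h b e h $  expand S ::= P e G
   2  $ G e P      h b e h $  expand P ::= h Q b
   3  $ G e b Q h  h b e h $  match h
   4  $ G e b Q    b e h $    expand Q ::= epsilon
   5  $ G e b      b e h $    match b
   6  $ G e        e h $      match e
   7  $ G          h $        expand G ::= S
   8  $ S          h $        expand S ::= P e G
   9  $ G e P      h $        expand P ::= h Q b
  10  $ G e b Q h  h $        match h
  11  $ G e b Q    $          error: M[Q, $] is empty

$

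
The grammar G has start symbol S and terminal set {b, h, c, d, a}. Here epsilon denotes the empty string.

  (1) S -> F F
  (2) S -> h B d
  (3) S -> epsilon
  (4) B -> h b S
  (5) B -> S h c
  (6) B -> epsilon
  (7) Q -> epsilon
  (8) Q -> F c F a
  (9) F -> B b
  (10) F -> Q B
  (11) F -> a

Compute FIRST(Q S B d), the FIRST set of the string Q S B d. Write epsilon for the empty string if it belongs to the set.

{a, b, c, d, h}

FIRST(S): from S->F F we get {epsilon, a, b, c, h}; from S->h B d we get {h}; from S->epsilon we get {epsilon}. So FIRST(S) = {epsilon, a, b, c, h}.
FIRST(B): from B->h b S we get {h}; from B->S h c we get {a, b, c, h}; from B->epsilon we get {epsilon}. So FIRST(B) = {epsilon, a, b, c, h}.
FIRST(Q): from Q->epsilon we get {epsilon}; from Q->F c F a we get {a, b, c, h}. So FIRST(Q) = {epsilon, a, b, c, h}.
FIRST(F): from F->B b we get {a, b, c, h}; from F->Q B we get {epsilon, a, b, c, h}; from F->a we get {a}. So FIRST(F) = {epsilon, a, b, c, h}.
FIRST(Q S B d): take FIRST of each symbol in turn, carrying on past any symbol whose FIRST contains epsilon; result {a, b, c, d, h}.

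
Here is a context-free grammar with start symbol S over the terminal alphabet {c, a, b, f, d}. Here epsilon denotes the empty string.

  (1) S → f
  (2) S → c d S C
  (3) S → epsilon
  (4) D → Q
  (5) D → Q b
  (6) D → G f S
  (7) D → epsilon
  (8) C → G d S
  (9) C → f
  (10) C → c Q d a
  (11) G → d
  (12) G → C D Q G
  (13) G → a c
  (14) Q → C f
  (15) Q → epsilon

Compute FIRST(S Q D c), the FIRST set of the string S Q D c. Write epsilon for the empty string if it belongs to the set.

{a, b, c, d, f}

FIRST(S) = {epsilon, c, f}
FIRST(D) = {epsilon, a, b, c, d, f}  (via Q, Q b, G f S)
FIRST(C) = {a, c, d, f}  (via G d S)
FIRST(G) = {a, c, d, f}  (via C D Q G)
FIRST(Q) = {epsilon, a, c, d, f}  (via C f)
FIRST(S Q D c): take FIRST of each symbol in turn, carrying on past any symbol whose FIRST contains epsilon; result {a, b, c, d, f}.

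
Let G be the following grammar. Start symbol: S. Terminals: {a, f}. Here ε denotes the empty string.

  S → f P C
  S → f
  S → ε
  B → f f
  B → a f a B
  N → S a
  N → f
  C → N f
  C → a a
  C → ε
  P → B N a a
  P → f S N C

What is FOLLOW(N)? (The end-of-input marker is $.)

FIRST(S) = {ε, f}
FIRST(B) = {a, f}
FIRST(N) = {a, f}  (via S a)
FIRST(P) = {a, f}  (via B N a a)
FIRST(C) = {ε, a, f}  (via N f)
FOLLOW(S) includes $ since S is the start symbol.
FOLLOW(S): in N→S a, S is followed by a with FIRST {a}; in P→f S N C, S is followed by N C with FIRST {a, f}. Thus FOLLOW(S) = {$, a, f}.
FOLLOW(B): in B→a f a B, the suffix after B is empty (adds nothing new); in P→B N a a, B is followed by N a a with FIRST {a, f}. Thus FOLLOW(B) = {a, f}.
FOLLOW(P): in S→f P C, P is followed by C with FIRST {ε, a, f}; in S→f P C, the suffix after P is nullable, so FOLLOW(P) ⊇ FOLLOW(S) = {$, a, f}. Thus FOLLOW(P) = {$, a, f}.
FOLLOW(N): in C→N f, N is followed by f with FIRST {f}; in P→B N a a, N is followed by a a with FIRST {a}; in P→f S N C, N is followed by C with FIRST {ε, a, f}; in P→f S N C, the suffix after N is nullable, so FOLLOW(N) ⊇ FOLLOW(P) = {$, a, f}. Thus FOLLOW(N) = {$, a, f}.
FOLLOW(C): in S→f P C, the suffix after C is empty, so FOLLOW(C) ⊇ FOLLOW(S) = {$, a, f}; in P→f S N C, the suffix after C is empty, so FOLLOW(C) ⊇ FOLLOW(P) = {$, a, f}. Thus FOLLOW(C) = {$, a, f}.

{$, a, f}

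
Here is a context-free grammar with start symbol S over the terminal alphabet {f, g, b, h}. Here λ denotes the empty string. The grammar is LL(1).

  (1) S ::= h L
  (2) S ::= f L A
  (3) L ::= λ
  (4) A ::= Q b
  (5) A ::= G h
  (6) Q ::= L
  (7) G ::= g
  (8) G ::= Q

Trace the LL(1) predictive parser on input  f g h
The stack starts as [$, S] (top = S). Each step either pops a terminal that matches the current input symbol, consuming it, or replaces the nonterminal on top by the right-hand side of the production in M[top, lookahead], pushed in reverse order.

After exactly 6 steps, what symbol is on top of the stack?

h

step 1: stack=$ S  input=f g h $  — expand S ::= f L A
step 2: stack=$ A L f  input=f g h $  — match f
step 3: stack=$ A L  input=g h $  — expand L ::= λ
step 4: stack=$ A  input=g h $  — expand A ::= G h
step 5: stack=$ h G  input=g h $  — expand G ::= g
step 6: stack=$ h g  input=g h $  — match g
Stack after step 6: $ h (top = h).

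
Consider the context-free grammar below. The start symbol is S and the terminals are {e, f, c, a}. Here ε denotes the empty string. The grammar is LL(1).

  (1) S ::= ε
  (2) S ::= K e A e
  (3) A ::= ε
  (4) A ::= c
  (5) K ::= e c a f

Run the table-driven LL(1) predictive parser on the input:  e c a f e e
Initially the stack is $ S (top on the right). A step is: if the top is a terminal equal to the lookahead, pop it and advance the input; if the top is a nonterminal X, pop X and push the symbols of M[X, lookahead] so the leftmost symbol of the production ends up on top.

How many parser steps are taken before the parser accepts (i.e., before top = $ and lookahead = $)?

9

step 1: stack=$ S  input=e c a f e e $  — expand S ::= K e A e
step 2: stack=$ e A e K  input=e c a f e e $  — expand K ::= e c a f
step 3: stack=$ e A e f a c e  input=e c a f e e $  — match e
step 4: stack=$ e A e f a c  input=c a f e e $  — match c
step 5: stack=$ e A e f a  input=a f e e $  — match a
step 6: stack=$ e A e f  input=f e e $  — match f
step 7: stack=$ e A e  input=e e $  — match e
step 8: stack=$ e A  input=e $  — expand A ::= ε
step 9: stack=$ e  input=e $  — match e
Accept reached after 9 steps.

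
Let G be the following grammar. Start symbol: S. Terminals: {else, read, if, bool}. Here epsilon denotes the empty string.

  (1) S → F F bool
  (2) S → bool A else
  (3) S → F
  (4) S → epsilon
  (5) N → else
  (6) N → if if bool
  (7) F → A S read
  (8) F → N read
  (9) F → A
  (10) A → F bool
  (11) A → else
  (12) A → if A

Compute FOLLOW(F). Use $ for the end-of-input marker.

FIRST(N) = {else, if}
FIRST(S) = {epsilon, bool, else, if}  (via F F bool, F)
FIRST(F) = {else, if}  (via A S read, N read, A)
FIRST(A) = {else, if}  (via F bool)
FOLLOW(S) includes $ since S is the start symbol.
FOLLOW(S): in F→A S read, S is followed by read with FIRST {read}. Thus FOLLOW(S) = {$, read}.
FOLLOW(N): in F→N read, N is followed by read with FIRST {read}. Thus FOLLOW(N) = {read}.
FOLLOW(F): in S→F F bool (occurrence 1), F is followed by F bool with FIRST {else, if}; in S→F F bool (occurrence 2), F is followed by bool with FIRST {bool}; in S→F, the suffix after F is empty, so FOLLOW(F) ⊇ FOLLOW(S) = {$, read}; in A→F bool, F is followed by bool with FIRST {bool}. Thus FOLLOW(F) = {$, bool, else, if, read}.
FOLLOW(A): in S→bool A else, A is followed by else with FIRST {else}; in F→A S read, A is followed by S read with FIRST {bool, else, if, read}; in F→A, the suffix after A is empty, so FOLLOW(A) ⊇ FOLLOW(F) = {$, bool, else, if, read}; in A→if A, the suffix after A is empty (adds nothing new). Thus FOLLOW(A) = {$, bool, else, if, read}.

{$, bool, else, if, read}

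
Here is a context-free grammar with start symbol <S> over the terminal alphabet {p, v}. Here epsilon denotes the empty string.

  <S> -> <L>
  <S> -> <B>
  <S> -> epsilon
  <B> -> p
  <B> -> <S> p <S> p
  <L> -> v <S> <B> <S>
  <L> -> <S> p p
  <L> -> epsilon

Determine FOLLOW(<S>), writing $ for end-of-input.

{$, p, v}

FIRST(<S>): from <S>-><L> we get {epsilon, p, v}; from <S>-><B> we get {p, v}; from <S>->epsilon we get {epsilon}. So FIRST(<S>) = {epsilon, p, v}.
FIRST(<B>): from <B>->p we get {p}; from <B>-><S> p <S> p we get {p, v}. So FIRST(<B>) = {p, v}.
FIRST(<L>): from <L>->v <S> <B> <S> we get {v}; from <L>-><S> p p we get {p, v}; from <L>->epsilon we get {epsilon}. So FIRST(<L>) = {epsilon, p, v}.
FOLLOW(<S>) includes $ since <S> is the start symbol.
FOLLOW(<S>): in <B>-><S> p <S> p (occurrence 1), <S> is followed by p <S> p with FIRST {p}; in <B>-><S> p <S> p (occurrence 2), <S> is followed by p with FIRST {p}; in <L>->v <S> <B> <S> (occurrence 1), <S> is followed by <B> <S> with FIRST {p, v}; in <L>->v <S> <B> <S> (occurrence 2), the suffix after <S> is empty, so FOLLOW(<S>) ⊇ FOLLOW(<L>) = {$, p, v}; in <L>-><S> p p, <S> is followed by p p with FIRST {p}. Thus FOLLOW(<S>) = {$, p, v}.
FOLLOW(<L>): in <S>-><L>, the suffix after <L> is empty, so FOLLOW(<L>) ⊇ FOLLOW(<S>) = {$, p, v}. Thus FOLLOW(<L>) = {$, p, v}.
FOLLOW(<B>): in <S>-><B>, the suffix after <B> is empty, so FOLLOW(<B>) ⊇ FOLLOW(<S>) = {$, p, v}; in <L>->v <S> <B> <S>, <B> is followed by <S> with FIRST {epsilon, p, v}; in <L>->v <S> <B> <S>, the suffix after <B> is nullable, so FOLLOW(<B>) ⊇ FOLLOW(<L>) = {$, p, v}. Thus FOLLOW(<B>) = {$, p, v}.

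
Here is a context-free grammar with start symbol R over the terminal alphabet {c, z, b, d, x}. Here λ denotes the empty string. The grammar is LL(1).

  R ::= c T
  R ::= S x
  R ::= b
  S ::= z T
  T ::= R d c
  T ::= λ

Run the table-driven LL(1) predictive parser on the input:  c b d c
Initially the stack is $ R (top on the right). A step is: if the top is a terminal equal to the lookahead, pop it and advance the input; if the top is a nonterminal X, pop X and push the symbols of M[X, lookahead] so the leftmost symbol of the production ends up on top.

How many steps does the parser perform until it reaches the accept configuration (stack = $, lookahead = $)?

step 1: stack=$ R  input=c b d c $  — expand R ::= c T
step 2: stack=$ T c  input=c b d c $  — match c
step 3: stack=$ T  input=b d c $  — expand T ::= R d c
step 4: stack=$ c d R  input=b d c $  — expand R ::= b
step 5: stack=$ c d b  input=b d c $  — match b
step 6: stack=$ c d  input=d c $  — match d
step 7: stack=$ c  input=c $  — match c
Accept reached after 7 steps.

7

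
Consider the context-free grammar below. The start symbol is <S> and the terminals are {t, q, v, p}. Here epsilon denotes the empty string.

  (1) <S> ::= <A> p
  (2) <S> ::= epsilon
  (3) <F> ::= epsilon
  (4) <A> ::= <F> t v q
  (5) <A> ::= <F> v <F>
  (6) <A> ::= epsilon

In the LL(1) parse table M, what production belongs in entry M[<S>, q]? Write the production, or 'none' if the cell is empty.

FIRST(<F>): from <F>::=epsilon we get {epsilon}. So FIRST(<F>) = {epsilon}.
FIRST(<A>): from <A>::=<F> t v q we get {t}; from <A>::=<F> v <F> we get {v}; from <A>::=epsilon we get {epsilon}. So FIRST(<A>) = {epsilon, t, v}.
FIRST(<S>): from <S>::=<A> p we get {p, t, v}; from <S>::=epsilon we get {epsilon}. So FIRST(<S>) = {epsilon, p, t, v}.
FOLLOW(<S>) includes $ since <S> is the start symbol.
FOLLOW(<S>): <S> appears on no right-hand side. Thus FOLLOW(<S>) = {$}.
For <S> ::= <A> p: FIRST(<A> p) = {p, t, v}, so it goes in M[<S>, t] for t ∈ {p, t, v}.
For <S> ::= epsilon: FIRST(epsilon) = {epsilon}, so it goes in M[<S>, t] for t ∈ {}; since epsilon ∈ FIRST, also for every t ∈ FOLLOW(<S>) = {$}.
None of these place a production in M[<S>, q].

none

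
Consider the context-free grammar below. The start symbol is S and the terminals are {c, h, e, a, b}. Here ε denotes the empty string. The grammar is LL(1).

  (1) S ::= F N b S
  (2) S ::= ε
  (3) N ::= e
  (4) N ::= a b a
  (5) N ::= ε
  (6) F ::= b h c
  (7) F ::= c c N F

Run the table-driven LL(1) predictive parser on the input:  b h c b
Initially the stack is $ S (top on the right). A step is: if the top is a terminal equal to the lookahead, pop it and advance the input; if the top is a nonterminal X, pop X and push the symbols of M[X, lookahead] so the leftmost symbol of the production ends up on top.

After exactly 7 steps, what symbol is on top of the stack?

S

step 1: stack=$ S  input=b h c b $  — expand S ::= F N b S
step 2: stack=$ S b N F  input=b h c b $  — expand F ::= b h c
step 3: stack=$ S b N c h b  input=b h c b $  — match b
step 4: stack=$ S b N c h  input=h c b $  — match h
step 5: stack=$ S b N c  input=c b $  — match c
step 6: stack=$ S b N  input=b $  — expand N ::= ε
step 7: stack=$ S b  input=b $  — match b
Stack after step 7: $ S (top = S).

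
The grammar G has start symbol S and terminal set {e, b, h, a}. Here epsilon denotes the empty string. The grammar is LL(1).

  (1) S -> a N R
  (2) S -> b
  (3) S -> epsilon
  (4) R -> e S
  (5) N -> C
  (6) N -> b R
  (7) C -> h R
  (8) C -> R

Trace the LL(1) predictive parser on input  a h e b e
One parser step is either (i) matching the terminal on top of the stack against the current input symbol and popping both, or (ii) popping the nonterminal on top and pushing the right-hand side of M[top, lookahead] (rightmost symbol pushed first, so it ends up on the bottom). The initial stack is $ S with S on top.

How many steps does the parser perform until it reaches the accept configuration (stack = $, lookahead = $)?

12

step 1: stack=$ S  input=a h e b e $  — expand S -> a N R
step 2: stack=$ R N a  input=a h e b e $  — match a
step 3: stack=$ R N  input=h e b e $  — expand N -> C
step 4: stack=$ R C  input=h e b e $  — expand C -> h R
step 5: stack=$ R R h  input=h e b e $  — match h
step 6: stack=$ R R  input=e b e $  — expand R -> e S
step 7: stack=$ R S e  input=e b e $  — match e
step 8: stack=$ R S  input=b e $  — expand S -> b
step 9: stack=$ R b  input=b e $  — match b
step 10: stack=$ R  input=e $  — expand R -> e S
step 11: stack=$ S e  input=e $  — match e
step 12: stack=$ S  input=$  — expand S -> epsilon
Accept reached after 12 steps.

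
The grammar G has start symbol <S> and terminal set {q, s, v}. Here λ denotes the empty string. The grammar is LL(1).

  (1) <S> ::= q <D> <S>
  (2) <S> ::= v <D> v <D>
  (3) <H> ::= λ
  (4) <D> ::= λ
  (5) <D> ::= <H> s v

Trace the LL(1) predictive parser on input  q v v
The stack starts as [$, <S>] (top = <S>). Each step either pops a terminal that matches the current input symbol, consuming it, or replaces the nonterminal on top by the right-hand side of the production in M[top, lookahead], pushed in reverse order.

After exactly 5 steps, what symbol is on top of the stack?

     Stack          Input    Action
  1  $ <S>          q v v $  expand <S> ::= q <D> <S>
  2  $ <S> <D> q    q v v $  match q
  3  $ <S> <D>      v v $    expand <D> ::= λ
  4  $ <S>          v v $    expand <S> ::= v <D> v <D>
  5  $ <D> v <D> v  v v $    match v
Stack after step 5: $ <D> v <D> (top = <D>).

<D>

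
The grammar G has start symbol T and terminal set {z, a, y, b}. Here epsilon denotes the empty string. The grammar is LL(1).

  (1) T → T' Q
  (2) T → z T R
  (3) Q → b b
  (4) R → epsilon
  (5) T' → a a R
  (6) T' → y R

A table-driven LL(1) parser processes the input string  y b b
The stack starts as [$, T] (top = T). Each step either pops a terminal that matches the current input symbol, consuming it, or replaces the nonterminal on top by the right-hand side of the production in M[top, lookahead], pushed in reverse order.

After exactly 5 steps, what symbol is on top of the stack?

b

     Stack    Input    Action
  1  $ T      y b b $  expand T → T' Q
  2  $ Q T'   y b b $  expand T' → y R
  3  $ Q R y  y b b $  match y
  4  $ Q R    b b $    expand R → epsilon
  5  $ Q      b b $    expand Q → b b
Stack after step 5: $ b b (top = b).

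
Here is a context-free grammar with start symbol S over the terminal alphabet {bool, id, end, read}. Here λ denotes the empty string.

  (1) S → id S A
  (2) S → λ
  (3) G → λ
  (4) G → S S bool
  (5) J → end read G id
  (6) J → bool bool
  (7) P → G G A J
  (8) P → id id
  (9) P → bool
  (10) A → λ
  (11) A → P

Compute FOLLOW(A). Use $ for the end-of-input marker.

{$, bool, end, id}

FIRST(S): from S→id S A we get {id}; from S→λ we get {λ}. So FIRST(S) = {λ, id}.
FIRST(J): from J→end read G id we get {end}; from J→bool bool we get {bool}. So FIRST(J) = {bool, end}.
FIRST(G): from G→λ we get {λ}; from G→S S bool we get {bool, id}. So FIRST(G) = {λ, bool, id}.
FIRST(P): from P→G G A J we get {bool, end, id}; from P→id id we get {id}; from P→bool we get {bool}. So FIRST(P) = {bool, end, id}.
FIRST(A): from A→λ we get {λ}; from A→P we get {bool, end, id}. So FIRST(A) = {λ, bool, end, id}.
FOLLOW(S) includes $ since S is the start symbol.
FOLLOW(S): in S→id S A, S is followed by A with FIRST {λ, bool, end, id}; in S→id S A, the suffix after S is nullable (adds nothing new); in G→S S bool (occurrence 1), S is followed by S bool with FIRST {bool, id}; in G→S S bool (occurrence 2), S is followed by bool with FIRST {bool}. Thus FOLLOW(S) = {$, bool, end, id}.
FOLLOW(G): in J→end read G id, G is followed by id with FIRST {id}; in P→G G A J (occurrence 1), G is followed by G A J with FIRST {bool, end, id}; in P→G G A J (occurrence 2), G is followed by A J with FIRST {bool, end, id}. Thus FOLLOW(G) = {bool, end, id}.
FOLLOW(A): in S→id S A, the suffix after A is empty, so FOLLOW(A) ⊇ FOLLOW(S) = {$, bool, end, id}; in P→G G A J, A is followed by J with FIRST {bool, end}. Thus FOLLOW(A) = {$, bool, end, id}.
FOLLOW(P): in A→P, the suffix after P is empty, so FOLLOW(P) ⊇ FOLLOW(A) = {$, bool, end, id}. Thus FOLLOW(P) = {$, bool, end, id}.
FOLLOW(J): in P→G G A J, the suffix after J is empty, so FOLLOW(J) ⊇ FOLLOW(P) = {$, bool, end, id}. Thus FOLLOW(J) = {$, bool, end, id}.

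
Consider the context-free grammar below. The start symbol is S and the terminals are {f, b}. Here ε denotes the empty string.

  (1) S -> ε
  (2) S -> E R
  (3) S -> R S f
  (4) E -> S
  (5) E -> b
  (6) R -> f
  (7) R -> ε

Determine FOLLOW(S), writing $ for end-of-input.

FIRST(R) = {ε, f}
FIRST(S) = {ε, b, f}  (via E R, R S f)
FIRST(E) = {ε, b, f}  (via S)
FOLLOW(S) includes $ since S is the start symbol.
FOLLOW(S): in S->R S f, S is followed by f with FIRST {f}; in E->S, the suffix after S is empty, so FOLLOW(S) ⊇ FOLLOW(E) = {$, f}. Thus FOLLOW(S) = {$, f}.
FOLLOW(E): in S->E R, E is followed by R with FIRST {ε, f}; in S->E R, the suffix after E is nullable, so FOLLOW(E) ⊇ FOLLOW(S) = {$, f}. Thus FOLLOW(E) = {$, f}.
FOLLOW(R): in S->E R, the suffix after R is empty, so FOLLOW(R) ⊇ FOLLOW(S) = {$, f}; in S->R S f, R is followed by S f with FIRST {b, f}. Thus FOLLOW(R) = {$, b, f}.

{$, f}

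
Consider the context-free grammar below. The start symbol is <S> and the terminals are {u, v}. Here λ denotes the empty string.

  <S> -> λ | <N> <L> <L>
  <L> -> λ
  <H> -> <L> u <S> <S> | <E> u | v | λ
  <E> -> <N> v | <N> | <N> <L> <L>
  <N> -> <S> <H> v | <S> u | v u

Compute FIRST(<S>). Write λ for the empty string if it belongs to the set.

{λ, u, v}

FIRST(<L>): from <L>->λ we get {λ}. So FIRST(<L>) = {λ}.
FIRST(<S>): from <S>->λ we get {λ}; from <S>-><N> <L> <L> we get {u, v}. So FIRST(<S>) = {λ, u, v}.
FIRST(<H>): from <H>-><L> u <S> <S> we get {u}; from <H>-><E> u we get {u, v}; from <H>->v we get {v}; from <H>->λ we get {λ}. So FIRST(<H>) = {λ, u, v}.
FIRST(<N>): from <N>-><S> <H> v we get {u, v}; from <N>-><S> u we get {u, v}; from <N>->v u we get {v}. So FIRST(<N>) = {u, v}.
FIRST(<E>): from <E>-><N> v we get {u, v}; from <E>-><N> we get {u, v}; from <E>-><N> <L> <L> we get {u, v}. So FIRST(<E>) = {u, v}.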